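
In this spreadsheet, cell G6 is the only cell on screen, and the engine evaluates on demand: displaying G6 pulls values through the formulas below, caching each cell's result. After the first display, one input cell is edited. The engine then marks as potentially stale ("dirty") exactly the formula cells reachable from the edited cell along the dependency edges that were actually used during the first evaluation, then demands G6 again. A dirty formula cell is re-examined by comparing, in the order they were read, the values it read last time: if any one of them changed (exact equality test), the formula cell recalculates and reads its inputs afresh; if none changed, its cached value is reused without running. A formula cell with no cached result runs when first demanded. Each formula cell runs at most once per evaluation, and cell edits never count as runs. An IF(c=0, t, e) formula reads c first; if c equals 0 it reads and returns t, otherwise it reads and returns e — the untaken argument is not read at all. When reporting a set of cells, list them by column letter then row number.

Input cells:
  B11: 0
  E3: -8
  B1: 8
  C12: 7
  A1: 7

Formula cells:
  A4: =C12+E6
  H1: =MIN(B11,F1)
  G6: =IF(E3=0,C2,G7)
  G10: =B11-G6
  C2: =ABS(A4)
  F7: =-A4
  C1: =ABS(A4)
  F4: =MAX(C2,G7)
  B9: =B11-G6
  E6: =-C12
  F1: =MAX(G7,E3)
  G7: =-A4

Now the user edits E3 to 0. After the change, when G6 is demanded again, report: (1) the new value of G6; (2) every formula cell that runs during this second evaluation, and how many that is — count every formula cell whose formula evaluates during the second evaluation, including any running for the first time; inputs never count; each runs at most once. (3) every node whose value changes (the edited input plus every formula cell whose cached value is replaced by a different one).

Initial pass — values computed on the first demand:
  E6 = -(7) = -7
  A4 = 7 + -7 = 0
  G7 = -(0) = 0
  G6 = IF(E3=0: E3=-8 -> else branch G7) = 0

Second demand — change propagation:
  C2: newly demanded (no cache) — executes and yields 0.
  G6: re-runs because E3 -8->0; new result 0 (unchanged).

The important point: the flipped condition pulls in fresh nodes; C2 runs for the first time.

G6 now evaluates to 0.
Run set: C2, G6 (2 run).
Changed values: E3.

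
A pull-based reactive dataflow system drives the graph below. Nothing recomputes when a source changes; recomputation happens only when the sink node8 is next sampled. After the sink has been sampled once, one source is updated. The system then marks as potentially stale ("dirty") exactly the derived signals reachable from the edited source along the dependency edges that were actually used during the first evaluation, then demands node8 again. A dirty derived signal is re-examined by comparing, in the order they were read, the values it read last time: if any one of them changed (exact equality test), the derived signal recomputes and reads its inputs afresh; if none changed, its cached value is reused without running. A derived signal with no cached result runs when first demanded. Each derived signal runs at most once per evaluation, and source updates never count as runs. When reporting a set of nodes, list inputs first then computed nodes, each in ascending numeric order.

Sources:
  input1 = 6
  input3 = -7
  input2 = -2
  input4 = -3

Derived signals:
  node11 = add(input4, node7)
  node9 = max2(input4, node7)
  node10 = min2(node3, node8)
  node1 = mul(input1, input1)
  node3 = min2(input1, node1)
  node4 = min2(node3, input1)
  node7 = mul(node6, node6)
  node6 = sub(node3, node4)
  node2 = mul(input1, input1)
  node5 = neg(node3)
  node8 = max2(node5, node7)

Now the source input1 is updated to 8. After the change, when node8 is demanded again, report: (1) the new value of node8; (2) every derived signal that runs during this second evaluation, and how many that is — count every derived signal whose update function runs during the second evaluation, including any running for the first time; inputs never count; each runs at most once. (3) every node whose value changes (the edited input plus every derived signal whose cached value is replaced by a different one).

First evaluation (everything demanded from the output):
  node1 = mul(6, 6) = 36
  node3 = min2(6, 36) = 6
  node4 = min2(6, 6) = 6
  node5 = neg(6) = -6
  node6 = sub(6, 6) = 0
  node7 = mul(0, 0) = 0
  node8 = max2(-6, 0) = 0

Propagation after the edit:
  node1: runs — input1 6->8; input1 6->8; result 64.
  node3: runs — input1 6->8; node1 36->64; result 8.
  node4: runs — node3 6->8; input1 6->8; result 8.
  node5: runs — node3 6->8; result -8.
  node6: runs — node3 6->8; node4 6->8; result 0 (same value as before).
  node7: checked — values it read are unchanged (node6 unchanged, node6 unchanged); reused cached 0 without running.
  node8: runs — node5 -6->-8; result 0 (same value as before).

Key observation: the cutoff stops propagation at node7 — its inputs' values are unchanged, so it reuses its cache.

New value of node8: 0.
Derived signals that run: node1, node3, node4, node5, node6, node8 — 6 in total.
Values that change: input1, node1, node3, node4, node5.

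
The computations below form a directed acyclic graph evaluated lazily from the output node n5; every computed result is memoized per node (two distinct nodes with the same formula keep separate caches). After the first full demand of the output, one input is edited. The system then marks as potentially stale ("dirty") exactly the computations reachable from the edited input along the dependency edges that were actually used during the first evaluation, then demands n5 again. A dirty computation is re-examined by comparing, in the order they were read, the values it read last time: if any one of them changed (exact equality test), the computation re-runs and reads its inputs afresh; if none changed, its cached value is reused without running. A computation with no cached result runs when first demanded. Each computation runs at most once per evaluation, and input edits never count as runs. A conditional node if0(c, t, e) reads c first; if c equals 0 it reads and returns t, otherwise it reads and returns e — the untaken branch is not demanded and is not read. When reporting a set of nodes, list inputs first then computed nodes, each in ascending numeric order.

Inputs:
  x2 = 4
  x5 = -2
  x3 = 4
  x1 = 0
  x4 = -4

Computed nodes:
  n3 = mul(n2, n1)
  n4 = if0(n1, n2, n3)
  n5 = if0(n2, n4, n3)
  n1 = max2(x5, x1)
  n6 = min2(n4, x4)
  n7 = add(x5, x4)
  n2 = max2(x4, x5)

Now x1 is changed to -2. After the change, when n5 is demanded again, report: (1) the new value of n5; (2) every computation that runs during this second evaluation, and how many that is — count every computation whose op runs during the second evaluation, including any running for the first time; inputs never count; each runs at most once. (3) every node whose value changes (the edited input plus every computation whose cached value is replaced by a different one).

First demand of the output computes:
  n1 = max2(-2, 0) = 0
  n2 = max2(-4, -2) = -2
  n3 = mul(-2, 0) = 0
  n5 = if0(n2=-2 -> else branch n3) = 0

After the edit, cleaning proceeds:
  n1: a read changed (x1 0->-2) — executes, giving -2.
  n3: a read changed (n1 0->-2) — executes, giving 4.
  n5: a read changed (n3 0->4) — executes, giving 4.

Demanding n5 again yields 4.
3 computations run: n1, n3, n5.
The nodes whose values change: x1, n1, n3, n5.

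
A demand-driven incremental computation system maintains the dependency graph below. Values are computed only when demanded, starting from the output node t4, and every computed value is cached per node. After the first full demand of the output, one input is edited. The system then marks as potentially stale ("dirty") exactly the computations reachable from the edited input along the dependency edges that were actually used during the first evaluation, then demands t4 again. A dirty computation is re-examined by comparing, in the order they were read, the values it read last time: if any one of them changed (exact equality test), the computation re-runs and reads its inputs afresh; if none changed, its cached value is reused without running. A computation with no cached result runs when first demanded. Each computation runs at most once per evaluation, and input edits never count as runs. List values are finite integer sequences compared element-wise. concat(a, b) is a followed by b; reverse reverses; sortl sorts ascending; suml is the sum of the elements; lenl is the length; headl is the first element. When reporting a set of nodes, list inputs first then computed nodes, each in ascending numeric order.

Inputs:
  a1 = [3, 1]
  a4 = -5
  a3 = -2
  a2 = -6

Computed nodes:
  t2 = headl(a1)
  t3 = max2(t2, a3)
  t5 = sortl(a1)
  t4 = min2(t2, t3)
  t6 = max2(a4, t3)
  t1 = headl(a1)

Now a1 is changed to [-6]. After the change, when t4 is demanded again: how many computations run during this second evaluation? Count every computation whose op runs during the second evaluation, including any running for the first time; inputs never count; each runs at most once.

Computations that run: t2, t3, t4 — 3 in total.

First evaluation (everything demanded from the output):
  t2 = headl([3, 1]) = 3
  t3 = max2(3, -2) = 3
  t4 = min2(3, 3) = 3

Propagation after the edit:
  t2: runs — a1 [3, 1]->[-6]; result -6.
  t3: runs — t2 3->-6; result -2.
  t4: runs — t2 3->-6; t3 3->-2; result -6.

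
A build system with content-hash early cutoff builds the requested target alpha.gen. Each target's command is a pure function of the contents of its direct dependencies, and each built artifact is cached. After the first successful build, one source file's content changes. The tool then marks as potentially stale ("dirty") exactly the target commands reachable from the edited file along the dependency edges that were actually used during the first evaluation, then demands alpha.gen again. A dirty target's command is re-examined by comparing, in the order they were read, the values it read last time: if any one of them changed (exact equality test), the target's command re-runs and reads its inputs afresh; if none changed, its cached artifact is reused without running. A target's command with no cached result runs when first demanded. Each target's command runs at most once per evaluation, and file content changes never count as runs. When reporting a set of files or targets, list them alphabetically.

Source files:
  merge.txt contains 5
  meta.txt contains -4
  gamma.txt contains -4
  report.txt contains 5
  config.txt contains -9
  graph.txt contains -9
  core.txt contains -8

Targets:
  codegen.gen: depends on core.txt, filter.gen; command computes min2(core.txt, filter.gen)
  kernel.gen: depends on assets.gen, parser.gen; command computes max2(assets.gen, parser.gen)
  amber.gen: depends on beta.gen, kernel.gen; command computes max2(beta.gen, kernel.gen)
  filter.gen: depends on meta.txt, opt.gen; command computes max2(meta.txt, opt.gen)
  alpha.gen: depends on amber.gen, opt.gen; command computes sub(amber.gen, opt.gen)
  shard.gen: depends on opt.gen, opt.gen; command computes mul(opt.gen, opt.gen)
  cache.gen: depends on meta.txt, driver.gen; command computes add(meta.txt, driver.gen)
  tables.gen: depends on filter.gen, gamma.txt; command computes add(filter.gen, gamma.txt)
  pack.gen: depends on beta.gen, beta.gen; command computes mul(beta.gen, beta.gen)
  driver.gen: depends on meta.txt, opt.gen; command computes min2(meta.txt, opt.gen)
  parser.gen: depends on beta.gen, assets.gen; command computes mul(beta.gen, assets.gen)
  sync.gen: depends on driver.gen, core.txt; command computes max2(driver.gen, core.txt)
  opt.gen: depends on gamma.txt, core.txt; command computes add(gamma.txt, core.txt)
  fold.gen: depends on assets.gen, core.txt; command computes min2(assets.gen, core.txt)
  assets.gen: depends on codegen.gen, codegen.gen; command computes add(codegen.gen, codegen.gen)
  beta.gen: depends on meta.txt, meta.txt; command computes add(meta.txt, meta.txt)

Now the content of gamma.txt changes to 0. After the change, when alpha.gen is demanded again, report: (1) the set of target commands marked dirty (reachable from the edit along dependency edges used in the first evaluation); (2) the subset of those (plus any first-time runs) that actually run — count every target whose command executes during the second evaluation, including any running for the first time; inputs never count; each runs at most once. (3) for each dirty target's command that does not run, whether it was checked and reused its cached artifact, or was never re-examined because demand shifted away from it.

Marked dirty: alpha.gen, amber.gen, assets.gen, codegen.gen, filter.gen, kernel.gen, opt.gen, parser.gen.
Target commands that run: alpha.gen, filter.gen, opt.gen — 3 in total.
Checked but reused from cache: amber.gen, assets.gen, codegen.gen, kernel.gen, parser.gen.
Key observation: the cutoff stops propagation at codegen.gen — its inputs' values are unchanged, so it reuses its cache.

First evaluation (everything demanded from the output):
  beta.gen = add(-4, -4) = -8
  opt.gen = add(-4, -8) = -12
  filter.gen = max2(-4, -12) = -4
  codegen.gen = min2(-8, -4) = -8
  assets.gen = add(-8, -8) = -16
  parser.gen = mul(-8, -16) = 128
  kernel.gen = max2(-16, 128) = 128
  amber.gen = max2(-8, 128) = 128
  alpha.gen = sub(128, -12) = 140

Propagation after the edit:
  opt.gen: runs — gamma.txt -4->0; result -8.
  filter.gen: runs — opt.gen -12->-8; result -4 (same value as before).
  codegen.gen: checked — values it read are unchanged (core.txt unchanged, filter.gen unchanged); reused cached -8 without running.
  assets.gen: checked — values it read are unchanged (codegen.gen unchanged, codegen.gen unchanged); reused cached -16 without running.
  parser.gen: checked — values it read are unchanged (beta.gen unchanged, assets.gen unchanged); reused cached 128 without running.
  kernel.gen: checked — values it read are unchanged (assets.gen unchanged, parser.gen unchanged); reused cached 128 without running.
  amber.gen: checked — values it read are unchanged (beta.gen unchanged, kernel.gen unchanged); reused cached 128 without running.
  alpha.gen: runs — opt.gen -12->-8; result 136.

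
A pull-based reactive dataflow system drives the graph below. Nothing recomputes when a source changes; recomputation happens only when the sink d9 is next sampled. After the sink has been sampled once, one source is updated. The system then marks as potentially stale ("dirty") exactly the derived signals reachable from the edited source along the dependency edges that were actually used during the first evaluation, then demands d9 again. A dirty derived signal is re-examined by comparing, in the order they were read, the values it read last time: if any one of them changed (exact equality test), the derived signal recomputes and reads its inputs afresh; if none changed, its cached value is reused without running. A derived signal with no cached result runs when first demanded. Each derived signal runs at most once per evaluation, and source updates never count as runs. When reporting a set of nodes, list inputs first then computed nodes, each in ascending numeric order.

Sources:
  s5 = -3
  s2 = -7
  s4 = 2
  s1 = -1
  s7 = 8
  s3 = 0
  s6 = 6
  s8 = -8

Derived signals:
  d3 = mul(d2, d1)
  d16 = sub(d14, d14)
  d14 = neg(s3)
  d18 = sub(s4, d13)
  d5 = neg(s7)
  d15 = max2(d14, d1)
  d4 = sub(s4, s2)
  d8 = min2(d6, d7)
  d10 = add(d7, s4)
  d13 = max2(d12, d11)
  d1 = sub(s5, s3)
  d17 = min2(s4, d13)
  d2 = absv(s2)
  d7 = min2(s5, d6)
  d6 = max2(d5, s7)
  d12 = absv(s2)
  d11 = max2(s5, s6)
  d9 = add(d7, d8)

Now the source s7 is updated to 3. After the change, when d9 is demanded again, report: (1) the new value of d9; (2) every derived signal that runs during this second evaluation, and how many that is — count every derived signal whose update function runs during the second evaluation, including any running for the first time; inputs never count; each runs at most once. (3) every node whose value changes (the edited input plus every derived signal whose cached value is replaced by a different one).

New value of d9: -6.
Derived signals that run: d5, d6, d7, d8 — 4 in total.
Values that change: s7, d5, d6.
Key observation: the cutoff stops propagation at d9 — its inputs' values are unchanged, so it reuses its cache.

First evaluation (everything demanded from the output):
  d5 = neg(8) = -8
  d6 = max2(-8, 8) = 8
  d7 = min2(-3, 8) = -3
  d8 = min2(8, -3) = -3
  d9 = add(-3, -3) = -6

Propagation after the edit:
  d5: runs — s7 8->3; result -3.
  d6: runs — d5 -8->-3; s7 8->3; result 3.
  d7: runs — d6 8->3; result -3 (same value as before).
  d8: runs — d6 8->3; result -3 (same value as before).
  d9: checked — values it read are unchanged (d7 unchanged, d8 unchanged); reused cached -6 without running.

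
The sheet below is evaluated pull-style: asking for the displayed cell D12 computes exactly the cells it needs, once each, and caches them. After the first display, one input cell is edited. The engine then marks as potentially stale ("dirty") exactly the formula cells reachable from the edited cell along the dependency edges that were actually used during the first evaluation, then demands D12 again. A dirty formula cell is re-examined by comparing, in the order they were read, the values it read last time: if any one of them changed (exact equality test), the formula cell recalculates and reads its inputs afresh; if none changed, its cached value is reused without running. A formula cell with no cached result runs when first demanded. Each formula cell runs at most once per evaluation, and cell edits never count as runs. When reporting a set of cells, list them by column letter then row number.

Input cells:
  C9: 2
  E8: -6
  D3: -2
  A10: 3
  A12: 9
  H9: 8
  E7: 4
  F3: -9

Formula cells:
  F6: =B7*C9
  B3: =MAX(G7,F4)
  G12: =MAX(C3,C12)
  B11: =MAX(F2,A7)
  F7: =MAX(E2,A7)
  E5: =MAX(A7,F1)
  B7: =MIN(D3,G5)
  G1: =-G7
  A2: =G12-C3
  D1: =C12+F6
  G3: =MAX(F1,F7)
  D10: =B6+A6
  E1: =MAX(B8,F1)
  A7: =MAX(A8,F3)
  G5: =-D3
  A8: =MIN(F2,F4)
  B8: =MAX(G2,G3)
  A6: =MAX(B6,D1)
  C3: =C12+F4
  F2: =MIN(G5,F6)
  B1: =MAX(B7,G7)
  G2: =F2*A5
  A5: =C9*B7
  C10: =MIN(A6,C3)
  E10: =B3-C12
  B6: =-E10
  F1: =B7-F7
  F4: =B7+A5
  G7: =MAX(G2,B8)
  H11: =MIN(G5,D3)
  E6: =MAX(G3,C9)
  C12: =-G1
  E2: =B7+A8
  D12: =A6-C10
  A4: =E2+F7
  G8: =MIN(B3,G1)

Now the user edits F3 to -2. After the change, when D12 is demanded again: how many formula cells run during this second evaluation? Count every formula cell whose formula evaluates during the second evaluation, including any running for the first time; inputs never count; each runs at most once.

5 formula cells run: A7, B8, F1, F7, G3.
Note the absorption at B8: it re-runs yet its value is the same, leaving the output's value untouched.

First demand of the output computes:
  G5 = -(-2) = 2
  B7 = MIN(-2, 2) = -2
  A5 = 2 * -2 = -4
  F4 = -2 + -4 = -6
  F6 = -2 * 2 = -4
  F2 = MIN(2, -4) = -4
  A8 = MIN(-4, -6) = -6
  A7 = MAX(-6, -9) = -6
  E2 = -2 + -6 = -8
  F7 = MAX(-8, -6) = -6
  F1 = -2 - -6 = 4
  G2 = -4 * -4 = 16
  G3 = MAX(4, -6) = 4
  B8 = MAX(16, 4) = 16
  G7 = MAX(16, 16) = 16
  B3 = MAX(16, -6) = 16
  G1 = -(16) = -16
  C12 = -(-16) = 16
  C3 = 16 + -6 = 10
  D1 = 16 + -4 = 12
  E10 = 16 - 16 = 0
  B6 = -(0) = 0
  A6 = MAX(0, 12) = 12
  C10 = MIN(12, 10) = 10
  D12 = 12 - 10 = 2

After the edit, cleaning proceeds:
  A7: a read changed (F3 -9->-2) — executes, giving -2.
  F7: a read changed (A7 -6->-2) — executes, giving -2.
  F1: a read changed (F7 -6->-2) — executes, giving 0.
  G3: a read changed (F1 4->0; F7 -6->-2) — executes, giving 0.
  B8: a read changed (G3 4->0) — executes, giving 16 — identical to its old value.
  G7: dirty, but its reads are unchanged (G2 unchanged, B8 unchanged); cached 16 stands.
  B3: dirty, but its reads are unchanged (G7 unchanged, F4 unchanged); cached 16 stands.
  G1: dirty, but its reads are unchanged (G7 unchanged); cached -16 stands.
  C12: dirty, but its reads are unchanged (G1 unchanged); cached 16 stands.
  C3: dirty, but its reads are unchanged (C12 unchanged, F4 unchanged); cached 10 stands.
  D1: dirty, but its reads are unchanged (C12 unchanged, F6 unchanged); cached 12 stands.
  E10: dirty, but its reads are unchanged (B3 unchanged, C12 unchanged); cached 0 stands.
  B6: dirty, but its reads are unchanged (E10 unchanged); cached 0 stands.
  A6: dirty, but its reads are unchanged (B6 unchanged, D1 unchanged); cached 12 stands.
  C10: dirty, but its reads are unchanged (A6 unchanged, C3 unchanged); cached 10 stands.
  D12: dirty, but its reads are unchanged (A6 unchanged, C10 unchanged); cached 2 stands.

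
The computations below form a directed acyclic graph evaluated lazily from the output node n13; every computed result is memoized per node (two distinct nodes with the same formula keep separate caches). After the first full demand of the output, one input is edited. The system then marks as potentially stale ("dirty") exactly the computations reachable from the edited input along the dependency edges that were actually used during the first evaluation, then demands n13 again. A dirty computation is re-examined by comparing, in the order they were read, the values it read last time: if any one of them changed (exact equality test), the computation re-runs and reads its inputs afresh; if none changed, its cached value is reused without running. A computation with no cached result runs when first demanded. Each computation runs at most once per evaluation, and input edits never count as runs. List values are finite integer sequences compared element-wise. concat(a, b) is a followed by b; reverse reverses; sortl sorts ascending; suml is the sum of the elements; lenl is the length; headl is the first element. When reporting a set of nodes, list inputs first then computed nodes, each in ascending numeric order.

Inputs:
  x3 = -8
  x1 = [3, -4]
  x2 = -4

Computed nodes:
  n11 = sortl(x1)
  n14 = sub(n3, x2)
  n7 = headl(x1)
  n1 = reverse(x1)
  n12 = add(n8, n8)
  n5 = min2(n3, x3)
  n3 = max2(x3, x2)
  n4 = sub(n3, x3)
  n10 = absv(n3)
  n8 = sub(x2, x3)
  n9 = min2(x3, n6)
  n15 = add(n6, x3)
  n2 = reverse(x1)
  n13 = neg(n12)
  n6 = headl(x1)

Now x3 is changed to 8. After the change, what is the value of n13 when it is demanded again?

Demanding n13 again yields 24.

First demand of the output computes:
  n8 = sub(-4, -8) = 4
  n12 = add(4, 4) = 8
  n13 = neg(8) = -8

After the edit, cleaning proceeds:
  n8: a read changed (x3 -8->8) — executes, giving -12.
  n12: a read changed (n8 4->-12; n8 4->-12) — executes, giving -24.
  n13: a read changed (n12 8->-24) — executes, giving 24.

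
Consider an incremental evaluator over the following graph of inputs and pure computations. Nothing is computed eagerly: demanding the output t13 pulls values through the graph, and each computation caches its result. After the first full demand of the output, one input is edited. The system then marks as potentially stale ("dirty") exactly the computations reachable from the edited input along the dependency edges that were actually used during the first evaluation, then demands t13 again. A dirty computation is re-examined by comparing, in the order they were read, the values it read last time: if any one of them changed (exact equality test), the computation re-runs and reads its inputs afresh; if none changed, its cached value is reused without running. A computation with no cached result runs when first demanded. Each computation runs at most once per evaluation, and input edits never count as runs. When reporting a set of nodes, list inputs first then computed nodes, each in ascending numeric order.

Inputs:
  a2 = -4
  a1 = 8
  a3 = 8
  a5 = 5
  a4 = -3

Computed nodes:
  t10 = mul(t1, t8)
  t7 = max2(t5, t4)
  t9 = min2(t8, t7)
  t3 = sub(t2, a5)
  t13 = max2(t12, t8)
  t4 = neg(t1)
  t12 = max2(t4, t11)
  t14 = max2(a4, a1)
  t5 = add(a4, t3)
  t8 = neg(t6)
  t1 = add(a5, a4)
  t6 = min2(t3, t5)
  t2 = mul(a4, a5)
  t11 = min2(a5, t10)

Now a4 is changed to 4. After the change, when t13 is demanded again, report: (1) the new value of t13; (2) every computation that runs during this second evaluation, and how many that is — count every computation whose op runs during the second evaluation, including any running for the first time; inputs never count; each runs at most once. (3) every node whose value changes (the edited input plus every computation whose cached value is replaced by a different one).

t13 now evaluates to -9.
Run set: t1, t2, t3, t4, t5, t6, t8, t10, t11, t12, t13 (11 run).
Changed values: a4, t1, t2, t3, t4, t5, t6, t8, t10, t11, t12, t13.

Initial pass — values computed on the first demand:
  t1 = add(5, -3) = 2
  t2 = mul(-3, 5) = -15
  t3 = sub(-15, 5) = -20
  t4 = neg(2) = -2
  t5 = add(-3, -20) = -23
  t6 = min2(-20, -23) = -23
  t8 = neg(-23) = 23
  t10 = mul(2, 23) = 46
  t11 = min2(5, 46) = 5
  t12 = max2(-2, 5) = 5
  t13 = max2(5, 23) = 23

Second demand — change propagation:
  t1: re-runs because a4 -3->4; new result 9.
  t2: re-runs because a4 -3->4; new result 20.
  t3: re-runs because t2 -15->20; new result 15.
  t4: re-runs because t1 2->9; new result -9.
  t5: re-runs because a4 -3->4; t3 -20->15; new result 19.
  t6: re-runs because t3 -20->15; t5 -23->19; new result 15.
  t8: re-runs because t6 -23->15; new result -15.
  t10: re-runs because t1 2->9; t8 23->-15; new result -135.
  t11: re-runs because t10 46->-135; new result -135.
  t12: re-runs because t4 -2->-9; t11 5->-135; new result -9.
  t13: re-runs because t12 5->-9; t8 23->-15; new result -9.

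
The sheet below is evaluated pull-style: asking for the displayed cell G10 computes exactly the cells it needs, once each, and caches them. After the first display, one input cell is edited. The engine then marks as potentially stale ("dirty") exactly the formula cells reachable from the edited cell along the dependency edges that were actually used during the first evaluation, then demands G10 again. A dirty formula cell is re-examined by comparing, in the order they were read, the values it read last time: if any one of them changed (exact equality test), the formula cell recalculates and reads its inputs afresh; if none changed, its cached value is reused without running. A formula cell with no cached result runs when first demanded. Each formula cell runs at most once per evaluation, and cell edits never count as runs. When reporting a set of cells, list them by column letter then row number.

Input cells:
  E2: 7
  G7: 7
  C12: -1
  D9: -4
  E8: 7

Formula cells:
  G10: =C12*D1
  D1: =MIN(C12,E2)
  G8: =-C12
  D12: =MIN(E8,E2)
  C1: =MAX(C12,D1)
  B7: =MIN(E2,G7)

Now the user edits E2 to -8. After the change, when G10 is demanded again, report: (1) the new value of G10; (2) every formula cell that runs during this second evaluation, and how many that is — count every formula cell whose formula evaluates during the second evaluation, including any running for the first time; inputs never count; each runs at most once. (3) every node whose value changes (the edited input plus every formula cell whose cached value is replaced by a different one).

Demanding G10 again yields 8.
2 formula cells run: D1, G10.
The nodes whose values change: D1, E2, G10.

First demand of the output computes:
  D1 = MIN(-1, 7) = -1
  G10 = -1 * -1 = 1

After the edit, cleaning proceeds:
  D1: a read changed (E2 7->-8) — executes, giving -8.
  G10: a read changed (D1 -1->-8) — executes, giving 8.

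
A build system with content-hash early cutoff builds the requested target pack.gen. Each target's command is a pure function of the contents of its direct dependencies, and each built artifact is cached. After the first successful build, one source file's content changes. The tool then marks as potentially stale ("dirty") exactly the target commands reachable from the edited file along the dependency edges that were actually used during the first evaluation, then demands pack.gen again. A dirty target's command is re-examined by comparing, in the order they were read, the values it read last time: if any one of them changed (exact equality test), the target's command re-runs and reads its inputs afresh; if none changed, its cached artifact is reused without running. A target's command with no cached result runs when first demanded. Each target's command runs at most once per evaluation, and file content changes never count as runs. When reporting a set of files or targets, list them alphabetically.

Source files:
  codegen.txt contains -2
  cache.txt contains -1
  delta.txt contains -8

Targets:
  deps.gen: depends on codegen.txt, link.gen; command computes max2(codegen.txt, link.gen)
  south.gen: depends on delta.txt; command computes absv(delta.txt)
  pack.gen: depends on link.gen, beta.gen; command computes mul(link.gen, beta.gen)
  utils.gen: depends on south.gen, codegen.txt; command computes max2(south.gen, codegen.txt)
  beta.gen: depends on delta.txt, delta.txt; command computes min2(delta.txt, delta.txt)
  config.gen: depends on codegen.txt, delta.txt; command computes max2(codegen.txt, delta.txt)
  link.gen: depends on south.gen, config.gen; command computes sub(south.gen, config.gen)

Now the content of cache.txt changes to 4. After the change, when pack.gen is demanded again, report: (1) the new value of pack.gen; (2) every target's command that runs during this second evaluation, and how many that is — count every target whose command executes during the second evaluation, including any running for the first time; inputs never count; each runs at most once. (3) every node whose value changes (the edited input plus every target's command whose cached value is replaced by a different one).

New value of pack.gen: -80.
Target commands that run: none — 0 in total.
Values that change: cache.txt.
Key observation: cache.txt is never demanded by the output, so the edit triggers no recomputation at all.

First evaluation (everything demanded from the output):
  beta.gen = min2(-8, -8) = -8
  config.gen = max2(-2, -8) = -2
  south.gen = absv(-8) = 8
  link.gen = sub(8, -2) = 10
  pack.gen = mul(10, -8) = -80

Propagation after the edit:
  cache.txt feeds no computation that the output demands — nothing is marked dirty and nothing runs.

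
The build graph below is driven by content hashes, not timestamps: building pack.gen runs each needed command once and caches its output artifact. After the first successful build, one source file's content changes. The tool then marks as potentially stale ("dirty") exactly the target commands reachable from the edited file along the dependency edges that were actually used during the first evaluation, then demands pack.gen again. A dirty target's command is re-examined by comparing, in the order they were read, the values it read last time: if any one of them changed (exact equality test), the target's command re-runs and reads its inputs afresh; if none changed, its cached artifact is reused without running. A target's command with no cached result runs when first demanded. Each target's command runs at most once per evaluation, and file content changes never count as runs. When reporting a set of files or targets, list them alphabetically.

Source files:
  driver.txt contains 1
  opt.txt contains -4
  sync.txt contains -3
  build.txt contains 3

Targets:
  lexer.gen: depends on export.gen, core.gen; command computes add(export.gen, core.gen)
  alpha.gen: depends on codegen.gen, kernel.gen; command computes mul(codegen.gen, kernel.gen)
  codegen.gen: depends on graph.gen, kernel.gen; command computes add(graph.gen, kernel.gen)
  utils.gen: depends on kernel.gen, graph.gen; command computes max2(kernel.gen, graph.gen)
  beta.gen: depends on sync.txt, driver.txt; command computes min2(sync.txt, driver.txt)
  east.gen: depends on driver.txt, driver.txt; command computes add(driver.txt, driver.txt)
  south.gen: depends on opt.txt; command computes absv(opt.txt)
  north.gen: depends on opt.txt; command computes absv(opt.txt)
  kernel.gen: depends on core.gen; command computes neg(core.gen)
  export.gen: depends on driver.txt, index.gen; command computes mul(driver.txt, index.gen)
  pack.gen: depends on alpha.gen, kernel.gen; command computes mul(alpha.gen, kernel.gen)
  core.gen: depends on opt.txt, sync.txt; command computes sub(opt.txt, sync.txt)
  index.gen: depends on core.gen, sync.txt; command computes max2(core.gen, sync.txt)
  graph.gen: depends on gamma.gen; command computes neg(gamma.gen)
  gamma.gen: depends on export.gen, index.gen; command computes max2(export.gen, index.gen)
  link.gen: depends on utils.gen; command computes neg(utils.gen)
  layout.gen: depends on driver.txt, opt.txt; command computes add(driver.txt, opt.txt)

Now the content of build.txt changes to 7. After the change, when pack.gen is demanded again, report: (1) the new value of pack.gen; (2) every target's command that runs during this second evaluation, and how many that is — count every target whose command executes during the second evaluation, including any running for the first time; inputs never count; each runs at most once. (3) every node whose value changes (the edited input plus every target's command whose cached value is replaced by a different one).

pack.gen now evaluates to 2.
Run set: none (0 run).
Changed values: build.txt.
The important point: nothing the output needs ever reads build.txt, so the edit is invisible to it.

Initial pass — values computed on the first demand:
  core.gen = sub(-4, -3) = -1
  index.gen = max2(-1, -3) = -1
  export.gen = mul(1, -1) = -1
  gamma.gen = max2(-1, -1) = -1
  graph.gen = neg(-1) = 1
  kernel.gen = neg(-1) = 1
  codegen.gen = add(1, 1) = 2
  alpha.gen = mul(2, 1) = 2
  pack.gen = mul(2, 1) = 2

Second demand — change propagation:
  no demanded computation ever read build.txt, so the edit dirties nothing and nothing runs.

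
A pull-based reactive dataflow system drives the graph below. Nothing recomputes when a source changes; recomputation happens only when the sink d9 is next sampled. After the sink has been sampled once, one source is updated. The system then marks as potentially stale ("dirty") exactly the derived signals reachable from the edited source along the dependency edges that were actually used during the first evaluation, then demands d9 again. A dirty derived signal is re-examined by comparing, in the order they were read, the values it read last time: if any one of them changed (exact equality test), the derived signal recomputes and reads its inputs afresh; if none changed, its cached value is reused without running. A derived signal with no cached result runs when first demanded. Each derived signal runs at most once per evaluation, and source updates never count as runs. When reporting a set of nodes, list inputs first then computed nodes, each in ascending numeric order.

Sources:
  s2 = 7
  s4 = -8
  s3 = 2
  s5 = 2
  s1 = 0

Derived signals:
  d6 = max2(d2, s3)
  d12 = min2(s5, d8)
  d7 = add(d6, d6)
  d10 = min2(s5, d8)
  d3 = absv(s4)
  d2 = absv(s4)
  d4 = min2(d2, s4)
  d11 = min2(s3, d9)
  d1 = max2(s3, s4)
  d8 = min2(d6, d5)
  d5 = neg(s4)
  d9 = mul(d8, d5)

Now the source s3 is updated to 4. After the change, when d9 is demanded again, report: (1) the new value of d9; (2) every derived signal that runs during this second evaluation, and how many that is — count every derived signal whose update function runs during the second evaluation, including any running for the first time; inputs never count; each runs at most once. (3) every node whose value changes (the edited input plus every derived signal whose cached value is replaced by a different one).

New value of d9: 64.
Derived signals that run: d6 — 1 in total.
Values that change: s3.
Key observation: the change is absorbed at d6 — it re-runs but produces the same value, and the output's value is unchanged.

First evaluation (everything demanded from the output):
  d2 = absv(-8) = 8
  d5 = neg(-8) = 8
  d6 = max2(8, 2) = 8
  d8 = min2(8, 8) = 8
  d9 = mul(8, 8) = 64

Propagation after the edit:
  d6: runs — s3 2->4; result 8 (same value as before).
  d8: checked — values it read are unchanged (d6 unchanged, d5 unchanged); reused cached 8 without running.
  d9: checked — values it read are unchanged (d8 unchanged, d5 unchanged); reused cached 64 without running.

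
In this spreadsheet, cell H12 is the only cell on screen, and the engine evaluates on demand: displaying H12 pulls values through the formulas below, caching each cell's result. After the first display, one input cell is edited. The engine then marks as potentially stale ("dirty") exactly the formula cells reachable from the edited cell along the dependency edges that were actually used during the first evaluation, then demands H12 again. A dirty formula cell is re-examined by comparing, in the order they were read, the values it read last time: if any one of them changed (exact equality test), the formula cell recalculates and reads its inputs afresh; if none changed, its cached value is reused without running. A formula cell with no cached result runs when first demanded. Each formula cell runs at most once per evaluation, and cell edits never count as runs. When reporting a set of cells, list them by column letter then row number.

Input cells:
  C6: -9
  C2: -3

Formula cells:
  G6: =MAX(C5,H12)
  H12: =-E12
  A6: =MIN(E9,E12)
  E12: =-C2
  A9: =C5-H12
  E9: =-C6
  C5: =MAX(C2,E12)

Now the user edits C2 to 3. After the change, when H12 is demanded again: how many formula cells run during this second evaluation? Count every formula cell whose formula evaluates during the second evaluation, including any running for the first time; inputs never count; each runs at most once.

Run set: E12, H12 (2 run).

Initial pass — values computed on the first demand:
  E12 = -(-3) = 3
  H12 = -(3) = -3

Second demand — change propagation:
  E12: re-runs because C2 -3->3; new result -3.
  H12: re-runs because E12 3->-3; new result 3.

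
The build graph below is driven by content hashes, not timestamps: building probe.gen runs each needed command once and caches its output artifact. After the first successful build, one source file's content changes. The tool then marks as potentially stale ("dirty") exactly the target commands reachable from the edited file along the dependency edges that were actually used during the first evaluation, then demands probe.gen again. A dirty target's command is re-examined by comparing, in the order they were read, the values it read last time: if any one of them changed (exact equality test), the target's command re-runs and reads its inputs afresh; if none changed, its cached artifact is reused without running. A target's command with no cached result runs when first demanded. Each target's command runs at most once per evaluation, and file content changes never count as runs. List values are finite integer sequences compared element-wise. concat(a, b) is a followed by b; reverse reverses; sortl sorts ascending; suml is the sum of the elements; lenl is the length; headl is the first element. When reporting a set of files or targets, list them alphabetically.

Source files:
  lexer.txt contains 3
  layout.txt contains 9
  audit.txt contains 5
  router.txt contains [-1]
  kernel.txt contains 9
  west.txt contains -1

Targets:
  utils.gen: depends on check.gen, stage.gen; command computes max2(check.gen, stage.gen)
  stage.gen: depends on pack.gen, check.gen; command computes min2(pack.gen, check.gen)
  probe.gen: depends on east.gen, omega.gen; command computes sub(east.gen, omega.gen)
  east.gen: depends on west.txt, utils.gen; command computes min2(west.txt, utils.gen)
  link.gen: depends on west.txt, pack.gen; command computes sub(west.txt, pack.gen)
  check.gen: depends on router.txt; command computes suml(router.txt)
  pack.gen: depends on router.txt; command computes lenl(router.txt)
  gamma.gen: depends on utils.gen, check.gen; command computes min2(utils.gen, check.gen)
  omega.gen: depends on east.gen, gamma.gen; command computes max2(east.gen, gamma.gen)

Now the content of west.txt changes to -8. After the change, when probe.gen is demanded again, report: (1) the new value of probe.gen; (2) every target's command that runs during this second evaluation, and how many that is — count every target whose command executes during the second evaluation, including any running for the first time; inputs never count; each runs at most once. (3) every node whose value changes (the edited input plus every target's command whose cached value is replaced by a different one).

probe.gen now evaluates to -7.
Run set: east.gen, omega.gen, probe.gen (3 run).
Changed values: east.gen, probe.gen, west.txt.

Initial pass — values computed on the first demand:
  check.gen = suml([-1]) = -1
  pack.gen = lenl([-1]) = 1
  stage.gen = min2(1, -1) = -1
  utils.gen = max2(-1, -1) = -1
  east.gen = min2(-1, -1) = -1
  gamma.gen = min2(-1, -1) = -1
  omega.gen = max2(-1, -1) = -1
  probe.gen = sub(-1, -1) = 0

Second demand — change propagation:
  east.gen: re-runs because west.txt -1->-8; new result -8.
  omega.gen: re-runs because east.gen -1->-8; new result -1 (unchanged).
  probe.gen: re-runs because east.gen -1->-8; new result -7.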